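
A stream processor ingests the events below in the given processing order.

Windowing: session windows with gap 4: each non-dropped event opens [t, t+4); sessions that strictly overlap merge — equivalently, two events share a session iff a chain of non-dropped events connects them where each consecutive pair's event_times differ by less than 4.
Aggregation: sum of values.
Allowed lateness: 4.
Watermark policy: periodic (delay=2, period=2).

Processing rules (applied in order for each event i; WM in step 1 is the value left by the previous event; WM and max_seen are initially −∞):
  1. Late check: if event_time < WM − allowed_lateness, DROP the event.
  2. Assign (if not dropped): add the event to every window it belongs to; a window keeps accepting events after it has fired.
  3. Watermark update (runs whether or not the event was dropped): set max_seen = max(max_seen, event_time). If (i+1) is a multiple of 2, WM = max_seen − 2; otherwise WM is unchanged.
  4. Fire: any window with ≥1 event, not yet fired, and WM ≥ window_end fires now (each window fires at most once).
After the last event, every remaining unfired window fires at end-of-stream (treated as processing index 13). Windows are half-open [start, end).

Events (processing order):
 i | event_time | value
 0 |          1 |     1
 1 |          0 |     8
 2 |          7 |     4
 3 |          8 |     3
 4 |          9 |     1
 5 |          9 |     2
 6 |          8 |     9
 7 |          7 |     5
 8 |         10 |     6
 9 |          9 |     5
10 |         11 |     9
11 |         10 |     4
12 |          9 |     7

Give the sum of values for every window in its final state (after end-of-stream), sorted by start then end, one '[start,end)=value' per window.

[0,5)=9 [7,15)=55

i=0 t=1 v=1: → [1,5); WM=−∞
i=1 t=0 v=8: → [0,5); WM=-1
i=2 t=7 v=4: → [7,11); WM=-1
i=3 t=8 v=3: → [7,12); WM=6
i=4 t=9 v=1: → [7,13); WM=6
i=5 t=9 v=2: → [7,13); WM=7
i=6 t=8 v=9: → [7,13); WM=7
i=7 t=7 v=5: → [7,13); WM=7
i=8 t=10 v=6: → [7,14); WM=7
i=9 t=9 v=5: → [7,14); WM=8
i=10 t=11 v=9: → [7,15); WM=8
i=11 t=10 v=4: → [7,15); WM=9
i=12 t=9 v=7: → [7,15); WM=9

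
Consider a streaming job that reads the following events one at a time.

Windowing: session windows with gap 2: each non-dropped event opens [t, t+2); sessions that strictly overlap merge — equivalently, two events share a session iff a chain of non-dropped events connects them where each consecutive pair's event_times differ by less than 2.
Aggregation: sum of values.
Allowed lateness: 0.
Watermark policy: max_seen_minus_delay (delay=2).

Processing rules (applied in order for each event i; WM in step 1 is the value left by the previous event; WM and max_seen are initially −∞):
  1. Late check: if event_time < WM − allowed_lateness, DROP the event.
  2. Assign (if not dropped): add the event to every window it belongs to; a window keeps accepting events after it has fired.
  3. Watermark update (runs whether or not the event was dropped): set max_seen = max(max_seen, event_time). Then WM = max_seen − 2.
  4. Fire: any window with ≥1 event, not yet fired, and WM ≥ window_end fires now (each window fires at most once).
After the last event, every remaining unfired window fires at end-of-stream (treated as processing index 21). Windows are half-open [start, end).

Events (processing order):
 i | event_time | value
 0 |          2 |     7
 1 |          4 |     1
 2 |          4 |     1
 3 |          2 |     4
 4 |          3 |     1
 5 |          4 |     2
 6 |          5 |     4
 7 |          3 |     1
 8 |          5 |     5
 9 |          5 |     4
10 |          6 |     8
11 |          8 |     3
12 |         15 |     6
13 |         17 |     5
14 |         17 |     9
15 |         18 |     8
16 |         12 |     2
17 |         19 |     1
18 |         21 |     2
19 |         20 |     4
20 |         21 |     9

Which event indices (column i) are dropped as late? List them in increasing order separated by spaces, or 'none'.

i=0 t=2 v=7: → [2,4); WM=0
i=1 t=4 v=1: → [4,6); WM=2
i=2 t=4 v=1: → [4,6); WM=2
i=3 t=2 v=4: → [2,4); WM=2
i=4 t=3 v=1: → [2,6); WM=2
i=5 t=4 v=2: → [2,6); WM=2
i=6 t=5 v=4: → [2,7); WM=3
i=7 t=3 v=1: → [2,7); WM=3
i=8 t=5 v=5: → [2,7); WM=3
i=9 t=5 v=4: → [2,7); WM=3
i=10 t=6 v=8: → [2,8); WM=4
i=11 t=8 v=3: → [8,10); WM=6
i=12 t=15 v=6: → [15,17); WM=13
i=13 t=17 v=5: → [17,19); WM=15
i=14 t=17 v=9: → [17,19); WM=15
i=15 t=18 v=8: → [17,20); WM=16
i=16 t=12 v=2: DROP (t<16-0); WM=16
i=17 t=19 v=1: → [17,21); WM=17
i=18 t=21 v=2: → [21,23); WM=19
i=19 t=20 v=4: → [17,23); WM=19
i=20 t=21 v=9: → [17,23); WM=19

16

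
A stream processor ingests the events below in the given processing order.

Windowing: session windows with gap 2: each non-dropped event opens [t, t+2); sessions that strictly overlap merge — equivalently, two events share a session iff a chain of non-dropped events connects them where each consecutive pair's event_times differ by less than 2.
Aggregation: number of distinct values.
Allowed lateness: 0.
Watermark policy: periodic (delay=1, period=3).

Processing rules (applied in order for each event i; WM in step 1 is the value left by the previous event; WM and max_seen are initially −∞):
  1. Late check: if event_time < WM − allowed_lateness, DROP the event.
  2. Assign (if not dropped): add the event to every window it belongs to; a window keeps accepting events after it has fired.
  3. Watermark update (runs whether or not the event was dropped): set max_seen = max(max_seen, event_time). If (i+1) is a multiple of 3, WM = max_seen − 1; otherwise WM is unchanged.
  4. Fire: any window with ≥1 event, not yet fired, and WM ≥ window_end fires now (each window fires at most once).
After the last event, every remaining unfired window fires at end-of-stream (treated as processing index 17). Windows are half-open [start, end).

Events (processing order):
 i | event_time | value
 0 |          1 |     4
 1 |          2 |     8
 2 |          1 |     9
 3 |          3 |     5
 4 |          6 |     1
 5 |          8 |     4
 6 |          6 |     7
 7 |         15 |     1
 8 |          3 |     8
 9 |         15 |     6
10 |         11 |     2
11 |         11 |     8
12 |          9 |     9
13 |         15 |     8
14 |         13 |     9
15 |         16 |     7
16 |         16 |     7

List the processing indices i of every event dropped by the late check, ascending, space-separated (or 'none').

6 8 10 11 12 14

i=0 t=1 v=4: → [1,3); WM=−∞
i=1 t=2 v=8: → [1,4); WM=−∞
i=2 t=1 v=9: → [1,4); WM=1
i=3 t=3 v=5: → [1,5); WM=1
i=4 t=6 v=1: → [6,8); WM=1
i=5 t=8 v=4: → [8,10); WM=7
i=6 t=6 v=7: DROP (t<7-0); WM=7
i=7 t=15 v=1: → [15,17); WM=7
i=8 t=3 v=8: DROP (t<7-0); WM=14
i=9 t=15 v=6: → [15,17); WM=14
i=10 t=11 v=2: DROP (t<14-0); WM=14
i=11 t=11 v=8: DROP (t<14-0); WM=14
i=12 t=9 v=9: DROP (t<14-0); WM=14
i=13 t=15 v=8: → [15,17); WM=14
i=14 t=13 v=9: DROP (t<14-0); WM=14
i=15 t=16 v=7: → [15,18); WM=14
i=16 t=16 v=7: → [15,18); WM=14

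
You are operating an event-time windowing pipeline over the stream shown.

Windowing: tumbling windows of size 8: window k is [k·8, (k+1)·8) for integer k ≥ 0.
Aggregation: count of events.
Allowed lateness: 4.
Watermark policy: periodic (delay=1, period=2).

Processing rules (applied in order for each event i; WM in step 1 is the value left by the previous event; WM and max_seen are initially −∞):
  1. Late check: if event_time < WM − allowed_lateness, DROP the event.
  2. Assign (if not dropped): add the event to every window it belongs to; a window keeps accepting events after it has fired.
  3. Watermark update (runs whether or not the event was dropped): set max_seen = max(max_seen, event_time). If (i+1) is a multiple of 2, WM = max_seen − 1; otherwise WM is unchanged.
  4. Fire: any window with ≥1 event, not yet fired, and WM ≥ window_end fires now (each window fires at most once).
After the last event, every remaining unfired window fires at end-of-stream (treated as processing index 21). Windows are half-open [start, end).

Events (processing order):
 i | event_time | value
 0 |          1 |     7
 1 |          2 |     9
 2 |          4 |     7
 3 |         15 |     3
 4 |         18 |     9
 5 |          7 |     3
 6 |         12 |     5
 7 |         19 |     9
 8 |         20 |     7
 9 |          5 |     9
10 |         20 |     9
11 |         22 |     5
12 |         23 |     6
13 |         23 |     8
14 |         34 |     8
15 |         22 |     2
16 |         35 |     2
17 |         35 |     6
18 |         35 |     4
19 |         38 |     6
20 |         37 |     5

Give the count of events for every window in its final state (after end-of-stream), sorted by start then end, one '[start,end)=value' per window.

i=0 t=1 v=7: → [0,8); WM=−∞
i=1 t=2 v=9: → [0,8); WM=1
i=2 t=4 v=7: → [0,8); WM=1
i=3 t=15 v=3: → [8,16); WM=14; [0,8) fires=3
i=4 t=18 v=9: → [16,24); WM=14
i=5 t=7 v=3: DROP (t<14-4); WM=17; [8,16) fires=1
i=6 t=12 v=5: DROP (t<17-4); WM=17
i=7 t=19 v=9: → [16,24); WM=18
i=8 t=20 v=7: → [16,24); WM=18
i=9 t=5 v=9: DROP (t<18-4); WM=19
i=10 t=20 v=9: → [16,24); WM=19
i=11 t=22 v=5: → [16,24); WM=21
i=12 t=23 v=6: → [16,24); WM=21
i=13 t=23 v=8: → [16,24); WM=22
i=14 t=34 v=8: → [32,40); WM=22
i=15 t=22 v=2: → [16,24); WM=33; [16,24) fires=8
i=16 t=35 v=2: → [32,40); WM=33
i=17 t=35 v=6: → [32,40); WM=34
i=18 t=35 v=4: → [32,40); WM=34
i=19 t=38 v=6: → [32,40); WM=37
i=20 t=37 v=5: → [32,40); WM=37

[0,8)=3 [8,16)=1 [16,24)=8 [32,40)=6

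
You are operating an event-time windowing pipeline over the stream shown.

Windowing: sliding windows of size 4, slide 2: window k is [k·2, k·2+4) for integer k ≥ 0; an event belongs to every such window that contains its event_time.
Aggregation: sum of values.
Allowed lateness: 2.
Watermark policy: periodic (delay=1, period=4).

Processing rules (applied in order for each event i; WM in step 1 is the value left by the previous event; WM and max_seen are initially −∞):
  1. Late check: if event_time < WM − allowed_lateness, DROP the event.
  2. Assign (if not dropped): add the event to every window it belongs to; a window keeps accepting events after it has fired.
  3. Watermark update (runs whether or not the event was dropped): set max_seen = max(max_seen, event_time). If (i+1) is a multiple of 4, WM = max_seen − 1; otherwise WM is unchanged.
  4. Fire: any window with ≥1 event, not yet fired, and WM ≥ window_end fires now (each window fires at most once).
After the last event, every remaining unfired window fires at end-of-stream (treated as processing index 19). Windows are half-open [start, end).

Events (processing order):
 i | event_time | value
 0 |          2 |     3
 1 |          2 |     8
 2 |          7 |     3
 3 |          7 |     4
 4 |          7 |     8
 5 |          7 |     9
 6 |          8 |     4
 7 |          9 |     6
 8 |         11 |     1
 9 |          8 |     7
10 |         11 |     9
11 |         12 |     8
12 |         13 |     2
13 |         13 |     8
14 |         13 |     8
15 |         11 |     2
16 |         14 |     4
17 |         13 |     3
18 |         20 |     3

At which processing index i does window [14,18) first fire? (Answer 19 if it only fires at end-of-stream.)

19

i=0 t=2 v=3: → [2,6),[0,4); WM=−∞
i=1 t=2 v=8: → [2,6),[0,4); WM=−∞
i=2 t=7 v=3: → [6,10),[4,8); WM=−∞
i=3 t=7 v=4: → [6,10),[4,8); WM=6; [0,4) fires=11 [2,6) fires=11
i=4 t=7 v=8: → [6,10),[4,8); WM=6
i=5 t=7 v=9: → [6,10),[4,8); WM=6
i=6 t=8 v=4: → [8,12),[6,10); WM=6
i=7 t=9 v=6: → [8,12),[6,10); WM=8; [4,8) fires=24
i=8 t=11 v=1: → [10,14),[8,12); WM=8
i=9 t=8 v=7: → [8,12),[6,10); WM=8
i=10 t=11 v=9: → [10,14),[8,12); WM=8
i=11 t=12 v=8: → [12,16),[10,14); WM=11; [6,10) fires=41
i=12 t=13 v=2: → [12,16),[10,14); WM=11
i=13 t=13 v=8: → [12,16),[10,14); WM=11
i=14 t=13 v=8: → [12,16),[10,14); WM=11
i=15 t=11 v=2: → [10,14),[8,12); WM=12; [8,12) fires=29
i=16 t=14 v=4: → [14,18),[12,16); WM=12
i=17 t=13 v=3: → [12,16),[10,14); WM=12
i=18 t=20 v=3: → [20,24),[18,22); WM=12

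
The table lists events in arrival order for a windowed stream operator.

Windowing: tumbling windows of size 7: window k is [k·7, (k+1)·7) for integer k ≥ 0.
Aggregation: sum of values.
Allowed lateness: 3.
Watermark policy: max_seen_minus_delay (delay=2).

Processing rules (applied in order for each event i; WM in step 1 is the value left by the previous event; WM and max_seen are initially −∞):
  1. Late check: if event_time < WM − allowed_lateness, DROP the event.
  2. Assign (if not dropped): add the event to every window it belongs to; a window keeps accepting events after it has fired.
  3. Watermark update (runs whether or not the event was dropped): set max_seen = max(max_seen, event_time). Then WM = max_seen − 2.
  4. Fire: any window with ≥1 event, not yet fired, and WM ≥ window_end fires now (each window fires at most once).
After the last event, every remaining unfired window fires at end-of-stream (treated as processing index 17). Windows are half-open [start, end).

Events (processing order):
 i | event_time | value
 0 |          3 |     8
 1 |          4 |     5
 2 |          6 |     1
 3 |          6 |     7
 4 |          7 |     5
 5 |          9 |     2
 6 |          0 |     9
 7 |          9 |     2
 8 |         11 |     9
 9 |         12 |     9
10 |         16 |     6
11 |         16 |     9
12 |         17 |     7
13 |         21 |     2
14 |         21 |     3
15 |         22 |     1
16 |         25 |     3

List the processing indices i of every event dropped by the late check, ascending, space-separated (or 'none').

i=0 t=3 v=8: → [0,7); WM=1
i=1 t=4 v=5: → [0,7); WM=2
i=2 t=6 v=1: → [0,7); WM=4
i=3 t=6 v=7: → [0,7); WM=4
i=4 t=7 v=5: → [7,14); WM=5
i=5 t=9 v=2: → [7,14); WM=7; [0,7) fires=21
i=6 t=0 v=9: DROP (t<7-3); WM=7
i=7 t=9 v=2: → [7,14); WM=7
i=8 t=11 v=9: → [7,14); WM=9
i=9 t=12 v=9: → [7,14); WM=10
i=10 t=16 v=6: → [14,21); WM=14; [7,14) fires=27
i=11 t=16 v=9: → [14,21); WM=14
i=12 t=17 v=7: → [14,21); WM=15
i=13 t=21 v=2: → [21,28); WM=19
i=14 t=21 v=3: → [21,28); WM=19
i=15 t=22 v=1: → [21,28); WM=20
i=16 t=25 v=3: → [21,28); WM=23; [14,21) fires=22

6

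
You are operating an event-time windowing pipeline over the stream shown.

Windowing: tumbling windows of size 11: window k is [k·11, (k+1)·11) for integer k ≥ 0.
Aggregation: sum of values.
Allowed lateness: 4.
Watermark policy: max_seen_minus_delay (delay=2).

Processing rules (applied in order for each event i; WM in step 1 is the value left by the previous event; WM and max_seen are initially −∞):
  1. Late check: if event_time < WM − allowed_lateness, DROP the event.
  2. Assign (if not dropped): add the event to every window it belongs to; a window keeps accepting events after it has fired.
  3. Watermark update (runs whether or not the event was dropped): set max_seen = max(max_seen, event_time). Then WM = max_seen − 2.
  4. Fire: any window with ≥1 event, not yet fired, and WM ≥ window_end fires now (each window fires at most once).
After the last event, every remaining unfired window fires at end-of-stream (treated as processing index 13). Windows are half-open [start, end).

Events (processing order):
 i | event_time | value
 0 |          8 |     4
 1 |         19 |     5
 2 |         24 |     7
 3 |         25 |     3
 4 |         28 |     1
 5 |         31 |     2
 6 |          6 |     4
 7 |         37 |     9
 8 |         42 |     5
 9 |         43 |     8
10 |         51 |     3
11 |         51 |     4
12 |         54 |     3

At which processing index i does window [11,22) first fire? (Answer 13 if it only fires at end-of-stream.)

i=0 t=8 v=4: → [0,11); WM=6
i=1 t=19 v=5: → [11,22); WM=17; [0,11) fires=4
i=2 t=24 v=7: → [22,33); WM=22; [11,22) fires=5
i=3 t=25 v=3: → [22,33); WM=23
i=4 t=28 v=1: → [22,33); WM=26
i=5 t=31 v=2: → [22,33); WM=29
i=6 t=6 v=4: DROP (t<29-4); WM=29
i=7 t=37 v=9: → [33,44); WM=35; [22,33) fires=13
i=8 t=42 v=5: → [33,44); WM=40
i=9 t=43 v=8: → [33,44); WM=41
i=10 t=51 v=3: → [44,55); WM=49; [33,44) fires=22
i=11 t=51 v=4: → [44,55); WM=49
i=12 t=54 v=3: → [44,55); WM=52

2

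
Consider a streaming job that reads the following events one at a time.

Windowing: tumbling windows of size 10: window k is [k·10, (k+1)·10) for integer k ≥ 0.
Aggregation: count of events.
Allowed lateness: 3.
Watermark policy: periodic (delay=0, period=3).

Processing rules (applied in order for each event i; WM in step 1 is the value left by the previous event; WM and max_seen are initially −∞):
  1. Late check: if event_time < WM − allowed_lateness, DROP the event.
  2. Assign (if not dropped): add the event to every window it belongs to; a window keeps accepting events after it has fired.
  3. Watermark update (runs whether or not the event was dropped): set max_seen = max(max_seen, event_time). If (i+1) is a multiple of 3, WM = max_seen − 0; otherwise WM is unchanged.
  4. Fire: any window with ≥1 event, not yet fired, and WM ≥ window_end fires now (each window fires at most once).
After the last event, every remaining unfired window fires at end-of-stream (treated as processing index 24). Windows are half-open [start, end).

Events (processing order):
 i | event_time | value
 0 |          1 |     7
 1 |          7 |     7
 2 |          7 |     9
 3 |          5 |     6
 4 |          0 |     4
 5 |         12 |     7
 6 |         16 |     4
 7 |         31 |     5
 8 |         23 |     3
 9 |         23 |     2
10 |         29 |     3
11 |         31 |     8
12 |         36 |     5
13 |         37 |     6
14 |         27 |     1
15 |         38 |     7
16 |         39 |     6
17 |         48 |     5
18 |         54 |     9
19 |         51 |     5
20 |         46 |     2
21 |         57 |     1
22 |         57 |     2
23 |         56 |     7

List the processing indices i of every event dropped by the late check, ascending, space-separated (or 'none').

i=0 t=1 v=7: → [0,10); WM=−∞
i=1 t=7 v=7: → [0,10); WM=−∞
i=2 t=7 v=9: → [0,10); WM=7
i=3 t=5 v=6: → [0,10); WM=7
i=4 t=0 v=4: DROP (t<7-3); WM=7
i=5 t=12 v=7: → [10,20); WM=12; [0,10) fires=4
i=6 t=16 v=4: → [10,20); WM=12
i=7 t=31 v=5: → [30,40); WM=12
i=8 t=23 v=3: → [20,30); WM=31; [10,20) fires=2 [20,30) fires=1
i=9 t=23 v=2: DROP (t<31-3); WM=31
i=10 t=29 v=3: → [20,30); WM=31
i=11 t=31 v=8: → [30,40); WM=31
i=12 t=36 v=5: → [30,40); WM=31
i=13 t=37 v=6: → [30,40); WM=31
i=14 t=27 v=1: DROP (t<31-3); WM=37
i=15 t=38 v=7: → [30,40); WM=37
i=16 t=39 v=6: → [30,40); WM=37
i=17 t=48 v=5: → [40,50); WM=48; [30,40) fires=6
i=18 t=54 v=9: → [50,60); WM=48
i=19 t=51 v=5: → [50,60); WM=48
i=20 t=46 v=2: → [40,50); WM=54; [40,50) fires=2
i=21 t=57 v=1: → [50,60); WM=54
i=22 t=57 v=2: → [50,60); WM=54
i=23 t=56 v=7: → [50,60); WM=57

4 9 14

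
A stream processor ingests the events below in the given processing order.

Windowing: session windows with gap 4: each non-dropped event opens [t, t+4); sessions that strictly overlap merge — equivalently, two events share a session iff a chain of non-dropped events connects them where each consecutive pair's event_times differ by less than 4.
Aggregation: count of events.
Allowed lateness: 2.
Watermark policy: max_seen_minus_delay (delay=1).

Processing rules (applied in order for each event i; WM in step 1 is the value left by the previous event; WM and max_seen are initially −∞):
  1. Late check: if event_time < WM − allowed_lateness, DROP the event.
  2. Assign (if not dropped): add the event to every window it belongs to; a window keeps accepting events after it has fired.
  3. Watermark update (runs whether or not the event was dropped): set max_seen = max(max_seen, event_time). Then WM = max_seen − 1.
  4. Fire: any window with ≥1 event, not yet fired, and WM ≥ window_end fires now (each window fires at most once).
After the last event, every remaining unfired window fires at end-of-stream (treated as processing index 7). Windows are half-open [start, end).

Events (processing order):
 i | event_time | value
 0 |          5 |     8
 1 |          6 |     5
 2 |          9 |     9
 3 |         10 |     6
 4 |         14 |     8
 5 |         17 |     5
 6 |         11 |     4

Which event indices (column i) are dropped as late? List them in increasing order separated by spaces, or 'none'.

6

i=0 t=5 v=8: → [5,9); WM=4
i=1 t=6 v=5: → [5,10); WM=5
i=2 t=9 v=9: → [5,13); WM=8
i=3 t=10 v=6: → [5,14); WM=9
i=4 t=14 v=8: → [14,18); WM=13
i=5 t=17 v=5: → [14,21); WM=16
i=6 t=11 v=4: DROP (t<16-2); WM=16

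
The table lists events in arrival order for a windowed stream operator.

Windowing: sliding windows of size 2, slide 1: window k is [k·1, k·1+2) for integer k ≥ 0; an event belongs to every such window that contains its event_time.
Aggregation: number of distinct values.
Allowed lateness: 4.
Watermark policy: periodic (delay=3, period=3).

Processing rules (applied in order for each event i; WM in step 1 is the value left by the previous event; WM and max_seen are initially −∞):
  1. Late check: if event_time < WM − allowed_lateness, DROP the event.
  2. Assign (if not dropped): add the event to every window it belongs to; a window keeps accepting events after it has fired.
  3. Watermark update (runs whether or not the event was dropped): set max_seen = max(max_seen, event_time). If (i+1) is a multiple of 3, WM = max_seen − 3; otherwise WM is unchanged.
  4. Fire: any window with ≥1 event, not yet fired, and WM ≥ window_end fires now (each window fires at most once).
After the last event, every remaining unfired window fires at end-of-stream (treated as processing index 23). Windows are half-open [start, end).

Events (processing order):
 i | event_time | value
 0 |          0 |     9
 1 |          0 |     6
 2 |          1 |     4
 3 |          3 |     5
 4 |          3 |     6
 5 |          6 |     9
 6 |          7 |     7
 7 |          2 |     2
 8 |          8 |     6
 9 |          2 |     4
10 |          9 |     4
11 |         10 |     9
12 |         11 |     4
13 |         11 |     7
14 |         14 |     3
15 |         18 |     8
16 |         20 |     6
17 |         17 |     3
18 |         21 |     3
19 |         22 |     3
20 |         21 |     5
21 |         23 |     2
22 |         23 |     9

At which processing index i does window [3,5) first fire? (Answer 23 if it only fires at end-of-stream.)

i=0 t=0 v=9: → [0,2); WM=−∞
i=1 t=0 v=6: → [0,2); WM=−∞
i=2 t=1 v=4: → [1,3),[0,2); WM=-2
i=3 t=3 v=5: → [3,5),[2,4); WM=-2
i=4 t=3 v=6: → [3,5),[2,4); WM=-2
i=5 t=6 v=9: → [6,8),[5,7); WM=3; [0,2) fires=3 [1,3) fires=1
i=6 t=7 v=7: → [7,9),[6,8); WM=3
i=7 t=2 v=2: → [2,4),[1,3); WM=3
i=8 t=8 v=6: → [8,10),[7,9); WM=5; [2,4) fires=3 [3,5) fires=2
i=9 t=2 v=4: → [2,4),[1,3); WM=5
i=10 t=9 v=4: → [9,11),[8,10); WM=5
i=11 t=10 v=9: → [10,12),[9,11); WM=7; [5,7) fires=1
i=12 t=11 v=4: → [11,13),[10,12); WM=7
i=13 t=11 v=7: → [11,13),[10,12); WM=7
i=14 t=14 v=3: → [14,16),[13,15); WM=11; [6,8) fires=2 [7,9) fires=2 [8,10) fires=2 [9,11) fires=2
i=15 t=18 v=8: → [18,20),[17,19); WM=11
i=16 t=20 v=6: → [20,22),[19,21); WM=11
i=17 t=17 v=3: → [17,19),[16,18); WM=17; [10,12) fires=3 [11,13) fires=2 [13,15) fires=1 [14,16) fires=1
i=18 t=21 v=3: → [21,23),[20,22); WM=17
i=19 t=22 v=3: → [22,24),[21,23); WM=17
i=20 t=21 v=5: → [21,23),[20,22); WM=19; [16,18) fires=1 [17,19) fires=2
i=21 t=23 v=2: → [23,25),[22,24); WM=19
i=22 t=23 v=9: → [23,25),[22,24); WM=19

8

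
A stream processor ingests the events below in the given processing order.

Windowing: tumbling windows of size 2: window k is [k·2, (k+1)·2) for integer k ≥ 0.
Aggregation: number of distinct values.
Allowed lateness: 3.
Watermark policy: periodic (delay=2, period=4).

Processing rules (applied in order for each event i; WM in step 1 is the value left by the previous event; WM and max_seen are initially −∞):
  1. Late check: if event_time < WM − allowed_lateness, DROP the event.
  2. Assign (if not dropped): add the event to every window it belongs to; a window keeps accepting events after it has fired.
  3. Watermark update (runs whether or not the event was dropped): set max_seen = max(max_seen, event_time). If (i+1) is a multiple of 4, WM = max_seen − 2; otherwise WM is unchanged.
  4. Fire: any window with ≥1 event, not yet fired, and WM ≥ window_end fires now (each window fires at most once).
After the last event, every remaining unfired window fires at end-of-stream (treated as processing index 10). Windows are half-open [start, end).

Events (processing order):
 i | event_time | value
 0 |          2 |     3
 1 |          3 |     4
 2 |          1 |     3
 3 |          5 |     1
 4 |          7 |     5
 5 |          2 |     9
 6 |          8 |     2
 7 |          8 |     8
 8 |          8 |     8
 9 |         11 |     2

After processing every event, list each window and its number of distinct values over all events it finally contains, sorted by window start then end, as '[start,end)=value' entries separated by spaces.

i=0 t=2 v=3: → [2,4); WM=−∞
i=1 t=3 v=4: → [2,4); WM=−∞
i=2 t=1 v=3: → [0,2); WM=−∞
i=3 t=5 v=1: → [4,6); WM=3; [0,2) fires=1
i=4 t=7 v=5: → [6,8); WM=3
i=5 t=2 v=9: → [2,4); WM=3
i=6 t=8 v=2: → [8,10); WM=3
i=7 t=8 v=8: → [8,10); WM=6; [2,4) fires=3 [4,6) fires=1
i=8 t=8 v=8: → [8,10); WM=6
i=9 t=11 v=2: → [10,12); WM=6

[0,2)=1 [2,4)=3 [4,6)=1 [6,8)=1 [8,10)=2 [10,12)=1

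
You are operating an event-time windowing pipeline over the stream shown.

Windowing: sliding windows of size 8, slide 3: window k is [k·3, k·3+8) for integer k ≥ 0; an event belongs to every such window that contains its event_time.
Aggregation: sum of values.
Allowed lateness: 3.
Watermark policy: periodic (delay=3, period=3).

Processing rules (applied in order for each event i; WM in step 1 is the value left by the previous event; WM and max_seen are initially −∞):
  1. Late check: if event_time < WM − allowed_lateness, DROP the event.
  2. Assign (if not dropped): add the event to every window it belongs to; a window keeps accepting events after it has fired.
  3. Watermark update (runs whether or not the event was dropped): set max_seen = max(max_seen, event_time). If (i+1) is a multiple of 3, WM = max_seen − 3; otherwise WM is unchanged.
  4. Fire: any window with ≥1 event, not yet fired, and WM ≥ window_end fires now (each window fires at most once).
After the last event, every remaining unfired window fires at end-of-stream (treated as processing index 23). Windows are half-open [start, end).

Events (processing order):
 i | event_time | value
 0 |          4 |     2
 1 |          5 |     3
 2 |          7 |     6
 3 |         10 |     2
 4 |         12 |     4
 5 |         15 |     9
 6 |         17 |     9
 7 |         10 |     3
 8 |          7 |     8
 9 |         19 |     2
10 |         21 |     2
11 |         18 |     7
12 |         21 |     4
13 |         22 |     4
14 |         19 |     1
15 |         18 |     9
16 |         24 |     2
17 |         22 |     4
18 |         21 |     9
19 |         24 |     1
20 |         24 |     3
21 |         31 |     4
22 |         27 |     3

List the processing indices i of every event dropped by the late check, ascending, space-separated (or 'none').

8

i=0 t=4 v=2: → [3,11),[0,8); WM=−∞
i=1 t=5 v=3: → [3,11),[0,8); WM=−∞
i=2 t=7 v=6: → [6,14),[3,11),[0,8); WM=4
i=3 t=10 v=2: → [9,17),[6,14),[3,11); WM=4
i=4 t=12 v=4: → [12,20),[9,17),[6,14); WM=4
i=5 t=15 v=9: → [15,23),[12,20),[9,17); WM=12; [0,8) fires=11 [3,11) fires=13
i=6 t=17 v=9: → [15,23),[12,20); WM=12
i=7 t=10 v=3: → [9,17),[6,14),[3,11); WM=12
i=8 t=7 v=8: DROP (t<12-3); WM=14; [6,14) fires=15
i=9 t=19 v=2: → [18,26),[15,23),[12,20); WM=14
i=10 t=21 v=2: → [21,29),[18,26),[15,23); WM=14
i=11 t=18 v=7: → [18,26),[15,23),[12,20); WM=18; [9,17) fires=18
i=12 t=21 v=4: → [21,29),[18,26),[15,23); WM=18
i=13 t=22 v=4: → [21,29),[18,26),[15,23); WM=18
i=14 t=19 v=1: → [18,26),[15,23),[12,20); WM=19
i=15 t=18 v=9: → [18,26),[15,23),[12,20); WM=19
i=16 t=24 v=2: → [24,32),[21,29),[18,26); WM=19
i=17 t=22 v=4: → [21,29),[18,26),[15,23); WM=21; [12,20) fires=41
i=18 t=21 v=9: → [21,29),[18,26),[15,23); WM=21
i=19 t=24 v=1: → [24,32),[21,29),[18,26); WM=21
i=20 t=24 v=3: → [24,32),[21,29),[18,26); WM=21
i=21 t=31 v=4: → [30,38),[27,35),[24,32); WM=21
i=22 t=27 v=3: → [27,35),[24,32),[21,29); WM=21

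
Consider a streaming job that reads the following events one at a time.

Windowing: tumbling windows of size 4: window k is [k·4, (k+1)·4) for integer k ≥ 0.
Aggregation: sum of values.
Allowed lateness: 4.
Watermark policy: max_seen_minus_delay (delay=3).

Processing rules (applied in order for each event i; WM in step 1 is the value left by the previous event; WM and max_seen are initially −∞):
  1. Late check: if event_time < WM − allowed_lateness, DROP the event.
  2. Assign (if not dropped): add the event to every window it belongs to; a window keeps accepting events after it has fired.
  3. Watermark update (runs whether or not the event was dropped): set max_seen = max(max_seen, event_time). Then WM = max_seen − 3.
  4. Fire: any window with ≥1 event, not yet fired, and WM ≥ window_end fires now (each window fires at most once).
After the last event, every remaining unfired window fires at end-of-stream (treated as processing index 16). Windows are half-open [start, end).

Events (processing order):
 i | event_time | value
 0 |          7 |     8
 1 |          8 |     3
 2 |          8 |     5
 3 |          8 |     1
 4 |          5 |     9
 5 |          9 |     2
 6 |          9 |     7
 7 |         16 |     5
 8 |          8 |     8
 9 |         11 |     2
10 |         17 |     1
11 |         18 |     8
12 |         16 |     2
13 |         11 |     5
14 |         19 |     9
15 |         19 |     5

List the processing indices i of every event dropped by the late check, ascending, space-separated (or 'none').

i=0 t=7 v=8: → [4,8); WM=4
i=1 t=8 v=3: → [8,12); WM=5
i=2 t=8 v=5: → [8,12); WM=5
i=3 t=8 v=1: → [8,12); WM=5
i=4 t=5 v=9: → [4,8); WM=5
i=5 t=9 v=2: → [8,12); WM=6
i=6 t=9 v=7: → [8,12); WM=6
i=7 t=16 v=5: → [16,20); WM=13; [4,8) fires=17 [8,12) fires=18
i=8 t=8 v=8: DROP (t<13-4); WM=13
i=9 t=11 v=2: → [8,12); WM=13
i=10 t=17 v=1: → [16,20); WM=14
i=11 t=18 v=8: → [16,20); WM=15
i=12 t=16 v=2: → [16,20); WM=15
i=13 t=11 v=5: → [8,12); WM=15
i=14 t=19 v=9: → [16,20); WM=16
i=15 t=19 v=5: → [16,20); WM=16

8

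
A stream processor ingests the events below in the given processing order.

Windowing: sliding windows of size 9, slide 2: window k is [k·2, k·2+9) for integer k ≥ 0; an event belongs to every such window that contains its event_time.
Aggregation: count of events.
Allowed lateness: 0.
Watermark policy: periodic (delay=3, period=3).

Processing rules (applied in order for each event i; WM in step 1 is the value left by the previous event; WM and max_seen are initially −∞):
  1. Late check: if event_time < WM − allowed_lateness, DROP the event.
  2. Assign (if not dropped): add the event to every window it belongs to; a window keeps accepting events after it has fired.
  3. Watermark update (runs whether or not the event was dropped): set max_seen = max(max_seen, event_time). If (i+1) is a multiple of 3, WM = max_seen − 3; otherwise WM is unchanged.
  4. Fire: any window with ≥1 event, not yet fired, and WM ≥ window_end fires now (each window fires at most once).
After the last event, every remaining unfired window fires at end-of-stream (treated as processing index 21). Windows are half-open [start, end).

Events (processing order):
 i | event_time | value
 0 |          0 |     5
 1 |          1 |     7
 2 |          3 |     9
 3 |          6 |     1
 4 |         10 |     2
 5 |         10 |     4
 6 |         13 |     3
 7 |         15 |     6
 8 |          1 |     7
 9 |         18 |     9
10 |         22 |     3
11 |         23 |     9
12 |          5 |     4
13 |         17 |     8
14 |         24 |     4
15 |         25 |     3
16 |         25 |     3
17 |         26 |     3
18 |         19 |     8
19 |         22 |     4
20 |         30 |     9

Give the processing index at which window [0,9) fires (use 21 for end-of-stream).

8

i=0 t=0 v=5: → [0,9); WM=−∞
i=1 t=1 v=7: → [0,9); WM=−∞
i=2 t=3 v=9: → [2,11),[0,9); WM=0
i=3 t=6 v=1: → [6,15),[4,13),[2,11),[0,9); WM=0
i=4 t=10 v=2: → [10,19),[8,17),[6,15),[4,13),[2,11); WM=0
i=5 t=10 v=4: → [10,19),[8,17),[6,15),[4,13),[2,11); WM=7
i=6 t=13 v=3: → [12,21),[10,19),[8,17),[6,15); WM=7
i=7 t=15 v=6: → [14,23),[12,21),[10,19),[8,17); WM=7
i=8 t=1 v=7: DROP (t<7-0); WM=12; [0,9) fires=4 [2,11) fires=4
i=9 t=18 v=9: → [18,27),[16,25),[14,23),[12,21),[10,19); WM=12
i=10 t=22 v=3: → [22,31),[20,29),[18,27),[16,25),[14,23); WM=12
i=11 t=23 v=9: → [22,31),[20,29),[18,27),[16,25); WM=20; [4,13) fires=3 [6,15) fires=4 [8,17) fires=4 [10,19) fires=5
i=12 t=5 v=4: DROP (t<20-0); WM=20
i=13 t=17 v=8: DROP (t<20-0); WM=20
i=14 t=24 v=4: → [24,33),[22,31),[20,29),[18,27),[16,25); WM=21; [12,21) fires=3
i=15 t=25 v=3: → [24,33),[22,31),[20,29),[18,27); WM=21
i=16 t=25 v=3: → [24,33),[22,31),[20,29),[18,27); WM=21
i=17 t=26 v=3: → [26,35),[24,33),[22,31),[20,29),[18,27); WM=23; [14,23) fires=3
i=18 t=19 v=8: DROP (t<23-0); WM=23
i=19 t=22 v=4: DROP (t<23-0); WM=23
i=20 t=30 v=9: → [30,39),[28,37),[26,35),[24,33),[22,31); WM=27; [16,25) fires=4 [18,27) fires=7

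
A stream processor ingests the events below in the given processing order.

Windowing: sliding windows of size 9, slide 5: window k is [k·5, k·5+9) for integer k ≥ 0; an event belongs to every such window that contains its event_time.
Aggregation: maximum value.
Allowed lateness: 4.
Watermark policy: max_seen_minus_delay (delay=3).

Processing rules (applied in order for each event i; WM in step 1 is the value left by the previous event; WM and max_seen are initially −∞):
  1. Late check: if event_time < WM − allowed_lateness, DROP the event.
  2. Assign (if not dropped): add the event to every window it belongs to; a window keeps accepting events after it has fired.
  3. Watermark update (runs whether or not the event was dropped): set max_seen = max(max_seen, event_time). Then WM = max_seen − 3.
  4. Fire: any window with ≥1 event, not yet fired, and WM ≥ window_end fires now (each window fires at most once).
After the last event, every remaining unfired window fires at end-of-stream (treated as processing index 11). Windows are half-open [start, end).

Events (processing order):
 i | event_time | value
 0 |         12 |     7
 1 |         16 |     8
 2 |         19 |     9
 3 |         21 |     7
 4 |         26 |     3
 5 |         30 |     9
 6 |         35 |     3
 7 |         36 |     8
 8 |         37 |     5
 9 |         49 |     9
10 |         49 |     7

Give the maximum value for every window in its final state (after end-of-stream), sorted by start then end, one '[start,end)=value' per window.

[5,14)=7 [10,19)=8 [15,24)=9 [20,29)=7 [25,34)=9 [30,39)=9 [35,44)=8 [45,54)=9

i=0 t=12 v=7: → [10,19),[5,14); WM=9
i=1 t=16 v=8: → [15,24),[10,19); WM=13
i=2 t=19 v=9: → [15,24); WM=16; [5,14) fires=7
i=3 t=21 v=7: → [20,29),[15,24); WM=18
i=4 t=26 v=3: → [25,34),[20,29); WM=23; [10,19) fires=8
i=5 t=30 v=9: → [30,39),[25,34); WM=27; [15,24) fires=9
i=6 t=35 v=3: → [35,44),[30,39); WM=32; [20,29) fires=7
i=7 t=36 v=8: → [35,44),[30,39); WM=33
i=8 t=37 v=5: → [35,44),[30,39); WM=34; [25,34) fires=9
i=9 t=49 v=9: → [45,54); WM=46; [30,39) fires=9 [35,44) fires=8
i=10 t=49 v=7: → [45,54); WM=46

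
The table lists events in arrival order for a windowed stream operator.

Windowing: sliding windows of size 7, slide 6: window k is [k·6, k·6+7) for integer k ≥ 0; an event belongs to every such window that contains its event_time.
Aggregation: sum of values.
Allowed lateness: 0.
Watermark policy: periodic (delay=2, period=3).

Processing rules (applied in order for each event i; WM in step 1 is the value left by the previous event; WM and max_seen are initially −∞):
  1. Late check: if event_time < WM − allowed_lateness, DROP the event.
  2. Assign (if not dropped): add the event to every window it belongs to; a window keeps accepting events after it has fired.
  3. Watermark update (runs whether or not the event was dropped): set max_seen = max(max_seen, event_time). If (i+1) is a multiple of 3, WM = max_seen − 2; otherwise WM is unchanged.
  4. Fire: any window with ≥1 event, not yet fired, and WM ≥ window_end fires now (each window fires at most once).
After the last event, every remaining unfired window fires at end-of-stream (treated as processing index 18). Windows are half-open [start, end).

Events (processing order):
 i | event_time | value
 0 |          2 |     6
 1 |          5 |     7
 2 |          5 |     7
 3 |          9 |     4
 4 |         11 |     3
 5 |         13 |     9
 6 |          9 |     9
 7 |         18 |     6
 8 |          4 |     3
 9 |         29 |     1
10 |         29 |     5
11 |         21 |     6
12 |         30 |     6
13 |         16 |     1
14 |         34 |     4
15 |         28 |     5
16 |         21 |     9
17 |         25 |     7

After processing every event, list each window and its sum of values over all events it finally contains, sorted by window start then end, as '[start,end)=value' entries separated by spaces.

[0,7)=20 [6,13)=7 [12,19)=15 [18,25)=12 [24,31)=12 [30,37)=10

i=0 t=2 v=6: → [0,7); WM=−∞
i=1 t=5 v=7: → [0,7); WM=−∞
i=2 t=5 v=7: → [0,7); WM=3
i=3 t=9 v=4: → [6,13); WM=3
i=4 t=11 v=3: → [6,13); WM=3
i=5 t=13 v=9: → [12,19); WM=11; [0,7) fires=20
i=6 t=9 v=9: DROP (t<11-0); WM=11
i=7 t=18 v=6: → [18,25),[12,19); WM=11
i=8 t=4 v=3: DROP (t<11-0); WM=16; [6,13) fires=7
i=9 t=29 v=1: → [24,31); WM=16
i=10 t=29 v=5: → [24,31); WM=16
i=11 t=21 v=6: → [18,25); WM=27; [12,19) fires=15 [18,25) fires=12
i=12 t=30 v=6: → [30,37),[24,31); WM=27
i=13 t=16 v=1: DROP (t<27-0); WM=27
i=14 t=34 v=4: → [30,37); WM=32; [24,31) fires=12
i=15 t=28 v=5: DROP (t<32-0); WM=32
i=16 t=21 v=9: DROP (t<32-0); WM=32
i=17 t=25 v=7: DROP (t<32-0); WM=32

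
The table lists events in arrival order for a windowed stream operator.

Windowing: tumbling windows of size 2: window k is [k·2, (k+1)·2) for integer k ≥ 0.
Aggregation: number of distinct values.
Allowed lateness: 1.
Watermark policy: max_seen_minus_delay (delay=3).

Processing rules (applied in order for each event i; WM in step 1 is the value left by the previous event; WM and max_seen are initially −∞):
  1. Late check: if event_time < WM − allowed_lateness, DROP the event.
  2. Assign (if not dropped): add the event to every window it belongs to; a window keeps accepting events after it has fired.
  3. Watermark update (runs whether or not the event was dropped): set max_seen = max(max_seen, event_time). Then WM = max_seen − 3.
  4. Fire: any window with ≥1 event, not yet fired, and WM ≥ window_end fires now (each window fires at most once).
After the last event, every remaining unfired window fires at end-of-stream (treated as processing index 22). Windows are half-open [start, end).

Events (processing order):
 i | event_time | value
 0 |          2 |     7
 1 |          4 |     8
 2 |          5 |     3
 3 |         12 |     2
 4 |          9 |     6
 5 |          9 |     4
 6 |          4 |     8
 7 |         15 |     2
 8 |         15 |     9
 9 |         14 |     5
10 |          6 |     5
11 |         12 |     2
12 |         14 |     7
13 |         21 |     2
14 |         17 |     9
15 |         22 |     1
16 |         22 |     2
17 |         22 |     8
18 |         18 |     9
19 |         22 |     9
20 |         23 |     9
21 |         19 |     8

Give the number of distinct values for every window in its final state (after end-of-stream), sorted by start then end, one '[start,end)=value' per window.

i=0 t=2 v=7: → [2,4); WM=-1
i=1 t=4 v=8: → [4,6); WM=1
i=2 t=5 v=3: → [4,6); WM=2
i=3 t=12 v=2: → [12,14); WM=9; [2,4) fires=1 [4,6) fires=2
i=4 t=9 v=6: → [8,10); WM=9
i=5 t=9 v=4: → [8,10); WM=9
i=6 t=4 v=8: DROP (t<9-1); WM=9
i=7 t=15 v=2: → [14,16); WM=12; [8,10) fires=2
i=8 t=15 v=9: → [14,16); WM=12
i=9 t=14 v=5: → [14,16); WM=12
i=10 t=6 v=5: DROP (t<12-1); WM=12
i=11 t=12 v=2: → [12,14); WM=12
i=12 t=14 v=7: → [14,16); WM=12
i=13 t=21 v=2: → [20,22); WM=18; [12,14) fires=1 [14,16) fires=4
i=14 t=17 v=9: → [16,18); WM=18; [16,18) fires=1
i=15 t=22 v=1: → [22,24); WM=19
i=16 t=22 v=2: → [22,24); WM=19
i=17 t=22 v=8: → [22,24); WM=19
i=18 t=18 v=9: → [18,20); WM=19
i=19 t=22 v=9: → [22,24); WM=19
i=20 t=23 v=9: → [22,24); WM=20; [18,20) fires=1
i=21 t=19 v=8: → [18,20); WM=20

[2,4)=1 [4,6)=2 [8,10)=2 [12,14)=1 [14,16)=4 [16,18)=1 [18,20)=2 [20,22)=1 [22,24)=4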